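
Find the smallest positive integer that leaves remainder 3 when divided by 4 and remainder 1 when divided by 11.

23

x ≡ 3 (mod 4) gives x ∈ {3, 7, 11, 15, 19, 23}.
The first of these with x mod 11 = 1 is 23.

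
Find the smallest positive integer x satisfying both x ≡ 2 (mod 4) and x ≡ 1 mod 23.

x ≡ 2 (mod 4) gives x ∈ {2, 6, 10, 14, 18, 22, 26, 30, …}.
The first of these with x mod 23 = 1 is 70.

70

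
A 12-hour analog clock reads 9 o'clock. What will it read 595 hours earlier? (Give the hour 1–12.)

595 = 49·12 + 7, so 595 mod 12 = 7.
9 − 7 → 2 on a 12-hour dial.

2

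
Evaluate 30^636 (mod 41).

31

Successive squares of 30 mod 41: 30^1≡30, 30^2≡39, 30^4≡4, 30^8≡16, 30^16≡10, 30^32≡18, 30^64≡37, 30^128≡16, 30^256≡10, 30^512≡18.
636 = 4 + 8 + 16 + 32 + 64 + 512, so 30^636 ≡ 4·16·10·18·37·18 ≡ 31 (mod 41).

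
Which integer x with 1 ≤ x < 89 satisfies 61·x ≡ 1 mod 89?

54

89 = 1·61 + 28
61 = 2·28 + 5
28 = 5·5 + 3
5 = 1·3 + 2
3 = 1·2 + 1
2 = 2·1 + 0
Back-substituting gives 61·54 ≡ 1 (mod 89).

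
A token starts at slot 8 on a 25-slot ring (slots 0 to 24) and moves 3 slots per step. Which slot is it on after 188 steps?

188·3 = 564.
564 − 22·25 = 14, so 564 ≡ 14 (mod 25).
(8 + 14) mod 25 = 22.

22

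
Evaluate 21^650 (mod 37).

By repeated squaring mod 37: 21^1≡21, 21^2≡34, 21^4≡9, 21^8≡7, 21^16≡12, 21^32≡33, 21^64≡16, 21^128≡34, 21^256≡9, 21^512≡7.
Since 650 = 2 + 8 + 128 + 512 in binary, 21^650 ≡ 34·7·34·7 ≡ 34 (mod 37).

34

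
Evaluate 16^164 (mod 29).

7

By repeated squaring mod 29: 16^1≡16, 16^2≡24, 16^4≡25, 16^8≡16, 16^16≡24, 16^32≡25, 16^64≡16, 16^128≡24.
Since 164 = 4 + 32 + 128 in binary, 16^164 ≡ 25·25·24 ≡ 7 (mod 29).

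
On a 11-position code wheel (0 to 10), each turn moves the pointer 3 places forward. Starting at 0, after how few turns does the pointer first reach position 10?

3⁻¹ ≡ 4 (mod 11) because 3·4 = 12 = 1·11 + 1.
Multiplying both sides by 4: x ≡ 4·10 = 40 ≡ 7 (mod 11).

7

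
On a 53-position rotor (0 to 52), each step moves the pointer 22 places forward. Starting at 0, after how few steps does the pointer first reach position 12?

The inverse of 22 mod 53 is 41 (since 22·41 = 902 ≡ 1).
So x ≡ 41·12 = 492 ≡ 15 (mod 53).

15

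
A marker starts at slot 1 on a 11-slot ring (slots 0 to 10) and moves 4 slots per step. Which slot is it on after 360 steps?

360·4 = 1440.
1440 − 130·11 = 10, so 1440 ≡ 10 (mod 11).
(1 + 10) mod 11 = 0.

0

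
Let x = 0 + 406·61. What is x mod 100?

406·61 = 24766.
24766 mod 100 = 66 (since 247·100 = 24700).
(0 + 66) mod 100 = 66.

66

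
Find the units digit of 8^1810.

4

Last digits of 8^n: 8, 4, 2, 6 (period 4).
1810 mod 4 = 2, so the last digit matches 8^2 = 4.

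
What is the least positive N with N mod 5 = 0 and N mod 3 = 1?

Since 3·2 ≡ 1 (mod 5), take x = 1 + 3·((0−1)·2 mod 5) = 1 + 3·3 = 10.
Check: 10 mod 5 = 0, 10 mod 3 = 1.

10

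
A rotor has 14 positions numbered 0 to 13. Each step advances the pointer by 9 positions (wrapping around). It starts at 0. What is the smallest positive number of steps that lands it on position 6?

The inverse of 9 mod 14 is 11 (since 9·11 = 99 ≡ 1).
Multiplying both sides by 11: x ≡ 11·6 = 66 ≡ 10 (mod 14).

10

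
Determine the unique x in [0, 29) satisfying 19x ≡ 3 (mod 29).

The inverse of 19 mod 29 is 26 (since 19·26 = 494 ≡ 1).
Multiplying both sides by 26: x ≡ 26·3 = 78 ≡ 20 (mod 29).

20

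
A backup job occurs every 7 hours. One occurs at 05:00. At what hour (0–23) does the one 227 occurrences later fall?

10

227·7 = 1589.
1589 = 66·24 + 5, so 1589 mod 24 = 5.
(5 + 5) mod 24 = 10.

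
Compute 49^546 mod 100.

By repeated squaring mod 100: 49^1≡49, 49^2≡1, 49^4≡1, 49^8≡1, 49^16≡1, 49^32≡1, 49^64≡1, 49^128≡1, 49^256≡1, 49^512≡1.
Since 546 = 2 + 32 + 512 in binary, 49^546 ≡ 1·1·1 ≡ 1 (mod 100).

1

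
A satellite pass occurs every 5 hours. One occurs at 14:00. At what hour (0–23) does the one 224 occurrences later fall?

6

224·5 = 1120.
1120 mod 24 = 16 (since 46·24 = 1104).
(14 + 16) mod 24 = 6.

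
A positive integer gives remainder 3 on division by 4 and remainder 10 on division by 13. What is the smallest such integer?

Since 13·1 ≡ 1 (mod 4), take x = 10 + 13·((3−10)·1 mod 4) = 10 + 13·1 = 23.
Check: 23 mod 4 = 3, 23 mod 13 = 10.

23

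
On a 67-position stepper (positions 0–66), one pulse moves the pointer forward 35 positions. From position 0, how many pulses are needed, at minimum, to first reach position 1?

35·23 = 805 = 12·67 + 1, so 35⁻¹ ≡ 23 (mod 67).

23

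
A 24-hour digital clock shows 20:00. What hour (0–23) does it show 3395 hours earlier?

9

3395 − 141·24 = 11, so 3395 ≡ 11 (mod 24).
(20 − 11) mod 24 = 9.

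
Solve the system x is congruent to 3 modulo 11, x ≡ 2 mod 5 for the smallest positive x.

x ≡ 2 (mod 5) gives x ∈ {2, 7, 12, 17, 22, 27, 32, 37, …}.
The first of these with x mod 11 = 3 is 47.

47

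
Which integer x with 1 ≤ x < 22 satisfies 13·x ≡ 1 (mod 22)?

17

22 = 1·13 + 9
13 = 1·9 + 4
9 = 2·4 + 1
4 = 4·1 + 0
Back-substituting gives 13·17 ≡ 1 (mod 22).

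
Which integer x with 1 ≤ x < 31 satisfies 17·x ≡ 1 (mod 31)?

31 = 1·17 + 14
17 = 1·14 + 3
14 = 4·3 + 2
3 = 1·2 + 1
2 = 2·1 + 0
Back-substituting gives 17·11 ≡ 1 (mod 31).

11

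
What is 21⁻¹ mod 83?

4

21·4 = 84 = 1·83 + 1, so 21⁻¹ ≡ 4 (mod 83).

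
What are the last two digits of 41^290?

Successive squares of 41 mod 100: 41^1≡41, 41^2≡81, 41^4≡61, 41^8≡21, 41^16≡41, 41^32≡81, 41^64≡61, 41^128≡21, 41^256≡41.
Since 290 = 2 + 32 + 256 in binary, 41^290 ≡ 81·81·41 ≡ 1 (mod 100).

01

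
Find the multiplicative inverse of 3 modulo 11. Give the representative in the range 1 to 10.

4

11 = 3·3 + 2
3 = 1·2 + 1
2 = 2·1 + 0
Back-substituting gives 3·4 ≡ 1 (mod 11).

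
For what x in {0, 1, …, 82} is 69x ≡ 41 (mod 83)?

The inverse of 69 mod 83 is 77 (since 69·77 = 5313 ≡ 1).
So x ≡ 77·41 = 3157 ≡ 3 (mod 83).
Check: 69·3 = 207 = 2·83 + 41.

3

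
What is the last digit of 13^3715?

Last digits of 3^n: 3, 9, 7, 1 (period 4).
3715 mod 4 = 3, so the last digit matches 3^3 = 7.

7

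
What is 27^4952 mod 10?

1

Last digits of 7^n: 7, 9, 3, 1 (period 4).
4952 leaves remainder 0 on division by 4, so 27^4952 ends in 1.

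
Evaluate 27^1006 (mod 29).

Square-and-reduce mod 29: 27^1≡27, 27^2≡4, 27^4≡16, 27^8≡24, 27^16≡25, 27^32≡16, 27^64≡24, 27^128≡25, 27^256≡16, 27^512≡24.
Since 1006 = 2 + 4 + 8 + 32 + 64 + 128 + 256 + 512 in binary, 27^1006 ≡ 4·16·24·16·24·25·16·24 ≡ 22 (mod 29).

22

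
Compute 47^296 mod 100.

Successive squares of 47 mod 100: 47^1≡47, 47^2≡9, 47^4≡81, 47^8≡61, 47^16≡21, 47^32≡41, 47^64≡81, 47^128≡61, 47^256≡21.
296 = 8 + 32 + 256, so 47^296 ≡ 61·41·21 ≡ 21 (mod 100).

21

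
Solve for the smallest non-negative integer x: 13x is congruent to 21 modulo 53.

13⁻¹ ≡ 49 (mod 53) because 13·49 = 637 = 12·53 + 1.
Multiplying both sides by 49: x ≡ 49·21 = 1029 ≡ 22 (mod 53).

22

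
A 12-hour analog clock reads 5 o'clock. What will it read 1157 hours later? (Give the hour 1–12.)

10

1157 − 96·12 = 5, so 1157 ≡ 5 (mod 12).
5 + 5 → 10 on a 12-hour dial.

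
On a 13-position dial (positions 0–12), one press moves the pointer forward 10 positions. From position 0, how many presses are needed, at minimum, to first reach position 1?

13 = 1·10 + 3
10 = 3·3 + 1
3 = 3·1 + 0
Back-substituting gives 10·4 ≡ 1 (mod 13).

4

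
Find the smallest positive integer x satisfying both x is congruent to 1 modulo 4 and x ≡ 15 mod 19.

53

x ≡ 1 (mod 4) gives x ∈ {1, 5, 9, 13, 17, 21, 25, 29, …}.
The first of these with x mod 19 = 15 is 53.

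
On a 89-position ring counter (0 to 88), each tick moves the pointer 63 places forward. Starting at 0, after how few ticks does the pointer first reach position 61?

The inverse of 63 mod 89 is 65 (since 63·65 = 4095 ≡ 1).
So x ≡ 65·61 = 3965 ≡ 49 (mod 89).

49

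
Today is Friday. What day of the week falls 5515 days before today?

5515 − 787·7 = 6, so 5515 ≡ 6 (mod 7).
Friday − 6 days → Saturday.

Saturday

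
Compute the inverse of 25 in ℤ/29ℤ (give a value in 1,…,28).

7

25·7 = 175 = 6·29 + 1, so 25⁻¹ ≡ 7 (mod 29).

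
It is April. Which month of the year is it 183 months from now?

July

Dividing 183 by 12 gives quotient 15 and remainder 3.
April + 3 months → July.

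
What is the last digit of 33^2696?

The units digit of 33^n cycles with period 4: 3, 9, 7, 1, …
2696 leaves remainder 0 on division by 4, so 33^2696 ends in 1.

1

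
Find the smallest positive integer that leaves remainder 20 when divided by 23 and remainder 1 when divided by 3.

43

Since 3·8 ≡ 1 (mod 23), take x = 1 + 3·((20−1)·8 mod 23) = 1 + 3·14 = 43.
Check: 43 mod 23 = 20, 43 mod 3 = 1.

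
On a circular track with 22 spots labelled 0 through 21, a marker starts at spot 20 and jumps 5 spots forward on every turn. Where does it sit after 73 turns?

11

73·5 = 365.
365 − 16·22 = 13, so 365 ≡ 13 (mod 22).
(20 + 13) mod 22 = 11.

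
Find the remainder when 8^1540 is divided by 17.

16

Square-and-reduce mod 17: 8^1≡8, 8^2≡13, 8^4≡16, 8^8≡1, 8^16≡1, 8^32≡1, 8^64≡1, 8^128≡1, 8^256≡1, 8^512≡1, 8^1024≡1.
Since 1540 = 4 + 512 + 1024 in binary, 8^1540 ≡ 16·1·1 ≡ 16 (mod 17).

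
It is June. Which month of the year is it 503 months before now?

July

503 = 41·12 + 11, so 503 mod 12 = 11.
June − 11 months → July.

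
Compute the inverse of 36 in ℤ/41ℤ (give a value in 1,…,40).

41 = 1·36 + 5
36 = 7·5 + 1
5 = 5·1 + 0
Back-substituting gives 36·8 ≡ 1 (mod 41).

8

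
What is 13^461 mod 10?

3

Powers of 3 mod 10 repeat with period 4: 3, 9, 7, 1.
461 mod 4 = 1, so the last digit matches 3^1 = 3.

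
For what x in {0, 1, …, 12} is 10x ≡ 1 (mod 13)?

4

10⁻¹ ≡ 4 (mod 13) because 10·4 = 40 = 3·13 + 1.
Multiplying both sides by 4: x ≡ 4·1 = 4 ≡ 4 (mod 13).
Check: 10·4 = 40 = 3·13 + 1.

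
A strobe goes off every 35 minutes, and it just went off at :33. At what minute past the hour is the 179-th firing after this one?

179·35 = 6265.
6265 mod 60 = 25 (since 104·60 = 6240).
(33 + 25) mod 60 = 58.

58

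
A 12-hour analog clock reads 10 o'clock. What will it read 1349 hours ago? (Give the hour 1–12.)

5

1349 − 112·12 = 5, so 1349 ≡ 5 (mod 12).
10 − 5 → 5 on a 12-hour dial.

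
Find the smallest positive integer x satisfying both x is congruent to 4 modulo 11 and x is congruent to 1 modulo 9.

37

x ≡ 1 (mod 9) gives x ∈ {1, 10, 19, 28, 37}.
The first of these with x mod 11 = 4 is 37.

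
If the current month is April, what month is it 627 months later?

627 − 52·12 = 3, so 627 ≡ 3 (mod 12).
April + 3 months → July.

July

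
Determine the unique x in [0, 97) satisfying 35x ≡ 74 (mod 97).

35⁻¹ ≡ 61 (mod 97) because 35·61 = 2135 = 22·97 + 1.
Multiplying both sides by 61: x ≡ 61·74 = 4514 ≡ 52 (mod 97).

52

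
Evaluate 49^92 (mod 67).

55

Successive squares of 49 mod 67: 49^1≡49, 49^2≡56, 49^4≡54, 49^8≡35, 49^16≡19, 49^32≡26, 49^64≡6.
92 = 4 + 8 + 16 + 64, so 49^92 ≡ 54·35·19·6 ≡ 55 (mod 67).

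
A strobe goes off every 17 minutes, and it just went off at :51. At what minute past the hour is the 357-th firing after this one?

0

357·17 = 6069.
6069 mod 60 = 9 (since 101·60 = 6060).
(51 + 9) mod 60 = 0.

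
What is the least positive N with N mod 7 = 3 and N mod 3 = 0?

3

x ≡ 0 (mod 3) gives x ∈ {0, 3}.
The first of these with x mod 7 = 3 is 3.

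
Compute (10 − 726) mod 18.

4

726 − 40·18 = 6, so 726 ≡ 6 (mod 18).
(10 − 6) mod 18 = 4.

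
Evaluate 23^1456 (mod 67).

Square-and-reduce mod 67: 23^1≡23, 23^2≡60, 23^4≡49, 23^8≡56, 23^16≡54, 23^32≡35, 23^64≡19, 23^128≡26, 23^256≡6, 23^512≡36, 23^1024≡23.
Since 1456 = 16 + 32 + 128 + 256 + 1024 in binary, 23^1456 ≡ 54·35·26·6·23 ≡ 49 (mod 67).

49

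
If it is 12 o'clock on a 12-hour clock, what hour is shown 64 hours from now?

4

64 mod 12 = 4 (since 5·12 = 60).
12 + 4 → 4 on a 12-hour dial.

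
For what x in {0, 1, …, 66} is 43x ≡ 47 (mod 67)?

The inverse of 43 mod 67 is 53 (since 43·53 = 2279 ≡ 1).
Multiplying both sides by 53: x ≡ 53·47 = 2491 ≡ 12 (mod 67).
Check: 43·12 = 516 = 7·67 + 47.

12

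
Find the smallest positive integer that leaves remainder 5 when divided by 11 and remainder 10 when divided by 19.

x ≡ 5 (mod 11) gives x ∈ {5, 16, 27, 38, 49, 60, 71, 82, …}.
The first of these with x mod 19 = 10 is 181.

181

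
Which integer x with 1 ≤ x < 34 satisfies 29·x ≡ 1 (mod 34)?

27

34 = 1·29 + 5
29 = 5·5 + 4
5 = 1·4 + 1
4 = 4·1 + 0
Back-substituting gives 29·27 ≡ 1 (mod 34).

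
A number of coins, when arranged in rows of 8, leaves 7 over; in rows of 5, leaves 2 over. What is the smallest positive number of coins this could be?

Since 5·5 ≡ 1 (mod 8), take x = 2 + 5·((7−2)·5 mod 8) = 2 + 5·1 = 7.
Check: 7 mod 8 = 7, 7 mod 5 = 2.

7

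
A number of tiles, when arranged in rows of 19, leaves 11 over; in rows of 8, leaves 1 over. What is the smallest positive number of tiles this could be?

x ≡ 1 (mod 8) gives x ∈ {1, 9, 17, 25, 33, 41, 49}.
The first of these with x mod 19 = 11 is 49.

49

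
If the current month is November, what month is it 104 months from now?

July

104 − 8·12 = 8, so 104 ≡ 8 (mod 12).
November + 8 months → July.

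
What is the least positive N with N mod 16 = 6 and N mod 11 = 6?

6

x ≡ 6 (mod 11) gives x ∈ {6}.
The first of these with x mod 16 = 6 is 6.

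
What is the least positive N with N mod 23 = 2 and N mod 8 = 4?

140

Since 8·3 ≡ 1 (mod 23), take x = 4 + 8·((2−4)·3 mod 23) = 4 + 8·17 = 140.
Check: 140 mod 23 = 2, 140 mod 8 = 4.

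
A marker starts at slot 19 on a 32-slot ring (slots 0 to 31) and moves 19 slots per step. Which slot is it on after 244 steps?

15

244·19 = 4636.
4636 mod 32 = 28 (since 144·32 = 4608).
(19 + 28) mod 32 = 15.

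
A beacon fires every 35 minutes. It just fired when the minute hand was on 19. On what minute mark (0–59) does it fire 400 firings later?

39

400·35 = 14000.
14000 mod 60 = 20 (since 233·60 = 13980).
(19 + 20) mod 60 = 39.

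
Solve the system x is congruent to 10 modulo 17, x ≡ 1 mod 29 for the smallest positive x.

Since 29·10 ≡ 1 (mod 17), take x = 1 + 29·((10−1)·10 mod 17) = 1 + 29·5 = 146.
Check: 146 mod 17 = 10, 146 mod 29 = 1.

146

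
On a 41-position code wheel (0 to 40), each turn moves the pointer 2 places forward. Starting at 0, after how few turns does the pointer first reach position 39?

2⁻¹ ≡ 21 (mod 41) because 2·21 = 42 = 1·41 + 1.
So x ≡ 21·39 = 819 ≡ 40 (mod 41).

40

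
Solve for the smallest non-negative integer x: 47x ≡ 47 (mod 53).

1

47⁻¹ ≡ 44 (mod 53) because 47·44 = 2068 = 39·53 + 1.
Multiplying both sides by 44: x ≡ 44·47 = 2068 ≡ 1 (mod 53).
Check: 47·1 = 47 = 0·53 + 47.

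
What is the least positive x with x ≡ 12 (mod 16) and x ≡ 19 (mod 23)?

x ≡ 12 (mod 16) gives x ∈ {12, 28, 44, 60, 76, 92, 108, 124, …}.
The first of these with x mod 23 = 19 is 364.

364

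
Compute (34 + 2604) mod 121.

Dividing 2604 by 121 gives quotient 21 and remainder 63.
(34 + 63) mod 121 = 97.

97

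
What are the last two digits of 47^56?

Successive squares of 47 mod 100: 47^1≡47, 47^2≡9, 47^4≡81, 47^8≡61, 47^16≡21, 47^32≡41.
Since 56 = 8 + 16 + 32 in binary, 47^56 ≡ 61·21·41 ≡ 21 (mod 100).

21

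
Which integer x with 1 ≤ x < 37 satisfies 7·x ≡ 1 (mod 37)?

16

7·16 = 112 = 3·37 + 1, so 7⁻¹ ≡ 16 (mod 37).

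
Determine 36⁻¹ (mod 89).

47

89 = 2·36 + 17
36 = 2·17 + 2
17 = 8·2 + 1
2 = 2·1 + 0
Back-substituting gives 36·47 ≡ 1 (mod 89).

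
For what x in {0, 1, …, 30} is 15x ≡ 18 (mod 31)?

26

The inverse of 15 mod 31 is 29 (since 15·29 = 435 ≡ 1).
So x ≡ 29·18 = 522 ≡ 26 (mod 31).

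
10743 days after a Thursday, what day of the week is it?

Tuesday

10743 mod 7 = 5 (since 1534·7 = 10738).
Thursday + 5 days → Tuesday.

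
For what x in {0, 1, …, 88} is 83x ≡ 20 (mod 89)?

The inverse of 83 mod 89 is 74 (since 83·74 = 6142 ≡ 1).
Multiplying both sides by 74: x ≡ 74·20 = 1480 ≡ 56 (mod 89).

56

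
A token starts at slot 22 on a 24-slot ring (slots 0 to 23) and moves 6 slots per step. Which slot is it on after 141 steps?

4

141·6 = 846.
846 = 35·24 + 6, so 846 mod 24 = 6.
(22 + 6) mod 24 = 4.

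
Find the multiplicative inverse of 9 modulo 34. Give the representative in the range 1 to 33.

9·19 = 171 = 5·34 + 1, so 9⁻¹ ≡ 19 (mod 34).

19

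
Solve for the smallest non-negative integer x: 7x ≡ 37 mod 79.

7⁻¹ ≡ 34 (mod 79) because 7·34 = 238 = 3·79 + 1.
So x ≡ 34·37 = 1258 ≡ 73 (mod 79).
Check: 7·73 = 511 = 6·79 + 37.

73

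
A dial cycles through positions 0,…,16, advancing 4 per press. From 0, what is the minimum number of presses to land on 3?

5

The inverse of 4 mod 17 is 13 (since 4·13 = 52 ≡ 1).
So x ≡ 13·3 = 39 ≡ 5 (mod 17).
Check: 4·5 = 20 = 1·17 + 3.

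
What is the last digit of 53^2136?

The units digit of 53^n cycles with period 4: 3, 9, 7, 1, …
2136 leaves remainder 0 on division by 4, so 53^2136 ends in 1.

1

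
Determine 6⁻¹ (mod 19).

16

19 = 3·6 + 1
6 = 6·1 + 0
Back-substituting gives 6·16 ≡ 1 (mod 19).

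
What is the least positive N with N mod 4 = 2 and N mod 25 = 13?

x ≡ 2 (mod 4) gives x ∈ {2, 6, 10, 14, 18, 22, 26, 30, …}.
The first of these with x mod 25 = 13 is 38.

38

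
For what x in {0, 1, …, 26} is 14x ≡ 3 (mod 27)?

14⁻¹ ≡ 2 (mod 27) because 14·2 = 28 = 1·27 + 1.
So x ≡ 2·3 = 6 ≡ 6 (mod 27).

6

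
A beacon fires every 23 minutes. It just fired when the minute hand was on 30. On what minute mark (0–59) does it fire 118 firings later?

118·23 = 2714.
2714 − 45·60 = 14, so 2714 ≡ 14 (mod 60).
(30 + 14) mod 60 = 44.

44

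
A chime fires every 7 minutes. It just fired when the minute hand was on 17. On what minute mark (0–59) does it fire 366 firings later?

59

366·7 = 2562.
2562 mod 60 = 42 (since 42·60 = 2520).
(17 + 42) mod 60 = 59.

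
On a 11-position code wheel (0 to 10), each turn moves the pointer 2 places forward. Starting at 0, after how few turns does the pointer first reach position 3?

7

2⁻¹ ≡ 6 (mod 11) because 2·6 = 12 = 1·11 + 1.
Multiplying both sides by 6: x ≡ 6·3 = 18 ≡ 7 (mod 11).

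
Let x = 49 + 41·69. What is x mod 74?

41·69 = 2829.
2829 mod 74 = 17 (since 38·74 = 2812).
(49 + 17) mod 74 = 66.

66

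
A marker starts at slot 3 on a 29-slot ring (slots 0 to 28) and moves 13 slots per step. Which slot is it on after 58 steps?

58·13 = 754.
754 mod 29 = 0 (since 26·29 = 754).
(3 + 0) mod 29 = 3.

3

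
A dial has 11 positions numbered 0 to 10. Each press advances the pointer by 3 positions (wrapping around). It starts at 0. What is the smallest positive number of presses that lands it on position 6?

2

3⁻¹ ≡ 4 (mod 11) because 3·4 = 12 = 1·11 + 1.
Multiplying both sides by 4: x ≡ 4·6 = 24 ≡ 2 (mod 11).
Check: 3·2 = 6 = 0·11 + 6.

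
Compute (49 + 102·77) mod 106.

59

102·77 = 7854.
Dividing 7854 by 106 gives quotient 74 and remainder 10.
(49 + 10) mod 106 = 59.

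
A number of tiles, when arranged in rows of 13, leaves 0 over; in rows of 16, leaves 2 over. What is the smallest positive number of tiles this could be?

130

x ≡ 0 (mod 13) gives x ∈ {0, 13, 26, 39, 52, 65, 78, 91, …}.
The first of these with x mod 16 = 2 is 130.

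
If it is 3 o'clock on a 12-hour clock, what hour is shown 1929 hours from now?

Dividing 1929 by 12 gives quotient 160 and remainder 9.
3 + 9 → 12 on a 12-hour dial.

12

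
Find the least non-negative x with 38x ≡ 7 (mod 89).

The inverse of 38 mod 89 is 82 (since 38·82 = 3116 ≡ 1).
Multiplying both sides by 82: x ≡ 82·7 = 574 ≡ 40 (mod 89).
Check: 38·40 = 1520 = 17·89 + 7.

40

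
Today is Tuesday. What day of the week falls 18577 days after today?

18577 = 2653·7 + 6, so 18577 mod 7 = 6.
Tuesday + 6 days → Monday.

Monday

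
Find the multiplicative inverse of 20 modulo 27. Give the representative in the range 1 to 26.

23

27 = 1·20 + 7
20 = 2·7 + 6
7 = 1·6 + 1
6 = 6·1 + 0
Back-substituting gives 20·23 ≡ 1 (mod 27).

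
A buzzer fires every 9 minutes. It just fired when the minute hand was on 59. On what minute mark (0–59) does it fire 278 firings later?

41

278·9 = 2502.
2502 mod 60 = 42 (since 41·60 = 2460).
(59 + 42) mod 60 = 41.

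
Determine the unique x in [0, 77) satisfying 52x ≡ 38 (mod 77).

57

52⁻¹ ≡ 40 (mod 77) because 52·40 = 2080 = 27·77 + 1.
Multiplying both sides by 40: x ≡ 40·38 = 1520 ≡ 57 (mod 77).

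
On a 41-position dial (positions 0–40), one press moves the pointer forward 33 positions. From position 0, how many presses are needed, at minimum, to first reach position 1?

33·5 = 165 = 4·41 + 1, so 33⁻¹ ≡ 5 (mod 41).

5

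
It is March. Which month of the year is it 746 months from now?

May

Dividing 746 by 12 gives quotient 62 and remainder 2.
March + 2 months → May.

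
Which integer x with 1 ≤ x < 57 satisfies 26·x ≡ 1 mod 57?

26·11 = 286 = 5·57 + 1, so 26⁻¹ ≡ 11 (mod 57).

11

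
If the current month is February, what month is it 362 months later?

April

Dividing 362 by 12 gives quotient 30 and remainder 2.
February + 2 months → April.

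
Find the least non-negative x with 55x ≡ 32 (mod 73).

55

The inverse of 55 mod 73 is 4 (since 55·4 = 220 ≡ 1).
Multiplying both sides by 4: x ≡ 4·32 = 128 ≡ 55 (mod 73).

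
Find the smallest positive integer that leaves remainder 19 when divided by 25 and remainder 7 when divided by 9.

Since 9·14 ≡ 1 (mod 25), take x = 7 + 9·((19−7)·14 mod 25) = 7 + 9·18 = 169.
Check: 169 mod 25 = 19, 169 mod 9 = 7.

169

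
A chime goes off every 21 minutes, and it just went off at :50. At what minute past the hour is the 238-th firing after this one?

8

238·21 = 4998.
4998 = 83·60 + 18, so 4998 mod 60 = 18.
(50 + 18) mod 60 = 8.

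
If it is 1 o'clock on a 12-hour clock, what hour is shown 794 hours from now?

794 mod 12 = 2 (since 66·12 = 792).
1 + 2 → 3 on a 12-hour dial.

3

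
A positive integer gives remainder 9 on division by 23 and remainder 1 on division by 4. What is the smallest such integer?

Since 4·6 ≡ 1 (mod 23), take x = 1 + 4·((9−1)·6 mod 23) = 1 + 4·2 = 9.
Check: 9 mod 23 = 9, 9 mod 4 = 1.

9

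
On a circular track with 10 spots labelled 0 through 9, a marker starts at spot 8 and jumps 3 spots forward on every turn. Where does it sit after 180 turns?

8

180·3 = 540.
540 mod 10 = 0 (since 54·10 = 540).
(8 + 0) mod 10 = 8.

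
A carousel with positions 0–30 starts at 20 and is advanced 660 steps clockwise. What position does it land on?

29

660 = 21·31 + 9, so 660 mod 31 = 9.
(20 + 9) mod 31 = 29.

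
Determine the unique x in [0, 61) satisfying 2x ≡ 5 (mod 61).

The inverse of 2 mod 61 is 31 (since 2·31 = 62 ≡ 1).
Multiplying both sides by 31: x ≡ 31·5 = 155 ≡ 33 (mod 61).
Check: 2·33 = 66 = 1·61 + 5.

33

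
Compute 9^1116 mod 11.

9

Square-and-reduce mod 11: 9^1≡9, 9^2≡4, 9^4≡5, 9^8≡3, 9^16≡9, 9^32≡4, 9^64≡5, 9^128≡3, 9^256≡9, 9^512≡4, 9^1024≡5.
1116 = 4 + 8 + 16 + 64 + 1024, so 9^1116 ≡ 5·3·9·5·5 ≡ 9 (mod 11).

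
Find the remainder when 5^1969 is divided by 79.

Square-and-reduce mod 79: 5^1≡5, 5^2≡25, 5^4≡72, 5^8≡49, 5^16≡31, 5^32≡13, 5^64≡11, 5^128≡42, 5^256≡26, 5^512≡44, 5^1024≡40.
1969 = 1 + 16 + 32 + 128 + 256 + 512 + 1024, so 5^1969 ≡ 5·31·13·42·26·44·40 ≡ 4 (mod 79).

4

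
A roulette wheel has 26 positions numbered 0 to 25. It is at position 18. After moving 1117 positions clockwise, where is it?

17

1117 − 42·26 = 25, so 1117 ≡ 25 (mod 26).
(18 + 25) mod 26 = 17.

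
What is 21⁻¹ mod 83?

4

83 = 3·21 + 20
21 = 1·20 + 1
20 = 20·1 + 0
Back-substituting gives 21·4 ≡ 1 (mod 83).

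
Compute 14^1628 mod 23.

Successive squares of 14 mod 23: 14^1≡14, 14^2≡12, 14^4≡6, 14^8≡13, 14^16≡8, 14^32≡18, 14^64≡2, 14^128≡4, 14^256≡16, 14^512≡3, 14^1024≡9.
Since 1628 = 4 + 8 + 16 + 64 + 512 + 1024 in binary, 14^1628 ≡ 6·13·8·2·3·9 ≡ 1 (mod 23).

1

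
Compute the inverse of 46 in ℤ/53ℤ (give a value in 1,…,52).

15

46·15 = 690 = 13·53 + 1, so 46⁻¹ ≡ 15 (mod 53).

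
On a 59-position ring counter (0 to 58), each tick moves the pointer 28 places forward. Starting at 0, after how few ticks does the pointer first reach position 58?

40

28⁻¹ ≡ 19 (mod 59) because 28·19 = 532 = 9·59 + 1.
So x ≡ 19·58 = 1102 ≡ 40 (mod 59).
Check: 28·40 = 1120 = 18·59 + 58.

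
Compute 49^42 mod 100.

1

By repeated squaring mod 100: 49^1≡49, 49^2≡1, 49^4≡1, 49^8≡1, 49^16≡1, 49^32≡1.
Since 42 = 2 + 8 + 32 in binary, 49^42 ≡ 1·1·1 ≡ 1 (mod 100).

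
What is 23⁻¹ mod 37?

37 = 1·23 + 14
23 = 1·14 + 9
14 = 1·9 + 5
9 = 1·5 + 4
5 = 1·4 + 1
4 = 4·1 + 0
Back-substituting gives 23·29 ≡ 1 (mod 37).

29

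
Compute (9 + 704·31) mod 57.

2

704·31 = 21824.
21824 = 382·57 + 50, so 21824 mod 57 = 50.
(9 + 50) mod 57 = 2.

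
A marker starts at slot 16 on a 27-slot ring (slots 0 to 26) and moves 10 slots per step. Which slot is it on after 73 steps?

17

73·10 = 730.
730 mod 27 = 1 (since 27·27 = 729).
(16 + 1) mod 27 = 17.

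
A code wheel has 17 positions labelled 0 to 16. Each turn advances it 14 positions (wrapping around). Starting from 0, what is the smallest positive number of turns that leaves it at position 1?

14·11 = 154 = 9·17 + 1, so 14⁻¹ ≡ 11 (mod 17).

11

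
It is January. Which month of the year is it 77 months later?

77 − 6·12 = 5, so 77 ≡ 5 (mod 12).
January + 5 months → June.

June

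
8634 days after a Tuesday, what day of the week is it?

8634 − 1233·7 = 3, so 8634 ≡ 3 (mod 7).
Tuesday + 3 days → Friday.

Friday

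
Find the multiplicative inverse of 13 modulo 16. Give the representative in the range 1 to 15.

5

13·5 = 65 = 4·16 + 1, so 13⁻¹ ≡ 5 (mod 16).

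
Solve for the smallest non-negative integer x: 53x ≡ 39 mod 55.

The inverse of 53 mod 55 is 27 (since 53·27 = 1431 ≡ 1).
So x ≡ 27·39 = 1053 ≡ 8 (mod 55).

8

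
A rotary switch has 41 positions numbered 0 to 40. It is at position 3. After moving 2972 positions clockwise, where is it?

2972 − 72·41 = 20, so 2972 ≡ 20 (mod 41).
(3 + 20) mod 41 = 23.

23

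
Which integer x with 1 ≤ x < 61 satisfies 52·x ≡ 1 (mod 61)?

52·27 = 1404 = 23·61 + 1, so 52⁻¹ ≡ 27 (mod 61).

27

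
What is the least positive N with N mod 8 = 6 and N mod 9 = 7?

70

x ≡ 6 (mod 8) gives x ∈ {6, 14, 22, 30, 38, 46, 54, 62, …}.
The first of these with x mod 9 = 7 is 70.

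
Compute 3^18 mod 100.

Successive squares of 3 mod 100: 3^1≡3, 3^2≡9, 3^4≡81, 3^8≡61, 3^16≡21.
Since 18 = 2 + 16 in binary, 3^18 ≡ 9·21 ≡ 89 (mod 100).

89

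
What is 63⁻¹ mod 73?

73 = 1·63 + 10
63 = 6·10 + 3
10 = 3·3 + 1
3 = 3·1 + 0
Back-substituting gives 63·51 ≡ 1 (mod 73).

51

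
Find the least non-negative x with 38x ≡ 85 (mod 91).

19

38⁻¹ ≡ 12 (mod 91) because 38·12 = 456 = 5·91 + 1.
So x ≡ 12·85 = 1020 ≡ 19 (mod 91).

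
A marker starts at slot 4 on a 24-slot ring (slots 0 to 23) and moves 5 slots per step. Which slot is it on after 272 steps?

272·5 = 1360.
1360 = 56·24 + 16, so 1360 mod 24 = 16.
(4 + 16) mod 24 = 20.

20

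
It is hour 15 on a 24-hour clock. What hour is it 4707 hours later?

18

4707 mod 24 = 3 (since 196·24 = 4704).
(15 + 3) mod 24 = 18.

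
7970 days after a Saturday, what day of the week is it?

Wednesday

7970 − 1138·7 = 4, so 7970 ≡ 4 (mod 7).
Saturday + 4 days → Wednesday.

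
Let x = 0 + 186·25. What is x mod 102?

186·25 = 4650.
4650 = 45·102 + 60, so 4650 mod 102 = 60.
(0 + 60) mod 102 = 60.

60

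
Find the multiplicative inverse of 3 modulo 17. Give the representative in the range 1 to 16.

17 = 5·3 + 2
3 = 1·2 + 1
2 = 2·1 + 0
Back-substituting gives 3·6 ≡ 1 (mod 17).

6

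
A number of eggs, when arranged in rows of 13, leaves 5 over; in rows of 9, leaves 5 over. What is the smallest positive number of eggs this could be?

Since 9·3 ≡ 1 (mod 13), take x = 5 + 9·((5−5)·3 mod 13) = 5 + 9·0 = 5.
Check: 5 mod 13 = 5, 5 mod 9 = 5.

5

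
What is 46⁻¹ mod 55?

6

46·6 = 276 = 5·55 + 1, so 46⁻¹ ≡ 6 (mod 55).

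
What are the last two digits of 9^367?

Square-and-reduce mod 100: 9^1≡9, 9^2≡81, 9^4≡61, 9^8≡21, 9^16≡41, 9^32≡81, 9^64≡61, 9^128≡21, 9^256≡41.
Since 367 = 1 + 2 + 4 + 8 + 32 + 64 + 256 in binary, 9^367 ≡ 9·81·61·21·81·61·41 ≡ 69 (mod 100).

69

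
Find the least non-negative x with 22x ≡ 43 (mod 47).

22⁻¹ ≡ 15 (mod 47) because 22·15 = 330 = 7·47 + 1.
So x ≡ 15·43 = 645 ≡ 34 (mod 47).
Check: 22·34 = 748 = 15·47 + 43.

34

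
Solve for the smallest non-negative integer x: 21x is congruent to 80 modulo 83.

71

The inverse of 21 mod 83 is 4 (since 21·4 = 84 ≡ 1).
So x ≡ 4·80 = 320 ≡ 71 (mod 83).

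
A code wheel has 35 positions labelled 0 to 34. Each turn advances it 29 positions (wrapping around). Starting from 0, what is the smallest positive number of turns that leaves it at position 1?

35 = 1·29 + 6
29 = 4·6 + 5
6 = 1·5 + 1
5 = 5·1 + 0
Back-substituting gives 29·29 ≡ 1 (mod 35).

29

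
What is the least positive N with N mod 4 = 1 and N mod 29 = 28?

57

x ≡ 1 (mod 4) gives x ∈ {1, 5, 9, 13, 17, 21, 25, 29, …}.
The first of these with x mod 29 = 28 is 57.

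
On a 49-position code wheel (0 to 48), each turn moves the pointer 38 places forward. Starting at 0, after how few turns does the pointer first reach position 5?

38⁻¹ ≡ 40 (mod 49) because 38·40 = 1520 = 31·49 + 1.
So x ≡ 40·5 = 200 ≡ 4 (mod 49).
Check: 38·4 = 152 = 3·49 + 5.

4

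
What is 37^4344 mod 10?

Powers of 7 mod 10 repeat with period 4: 7, 9, 3, 1.
4344 leaves remainder 0 on division by 4, so 37^4344 ends in 1.

1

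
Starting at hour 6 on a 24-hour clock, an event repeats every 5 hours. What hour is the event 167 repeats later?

167·5 = 835.
835 mod 24 = 19 (since 34·24 = 816).
(6 + 19) mod 24 = 1.

1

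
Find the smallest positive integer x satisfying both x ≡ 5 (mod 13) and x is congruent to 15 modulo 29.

44

x ≡ 5 (mod 13) gives x ∈ {5, 18, 31, 44}.
The first of these with x mod 29 = 15 is 44.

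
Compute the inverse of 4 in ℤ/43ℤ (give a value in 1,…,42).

11

4·11 = 44 = 1·43 + 1, so 4⁻¹ ≡ 11 (mod 43).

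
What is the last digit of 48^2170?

4

Powers of 8 mod 10 repeat with period 4: 8, 4, 2, 6.
2170 mod 4 = 2, so the last digit matches 8^2 = 4.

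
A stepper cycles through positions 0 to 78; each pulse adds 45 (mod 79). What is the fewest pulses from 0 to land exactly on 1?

72

45·72 = 3240 = 41·79 + 1, so 45⁻¹ ≡ 72 (mod 79).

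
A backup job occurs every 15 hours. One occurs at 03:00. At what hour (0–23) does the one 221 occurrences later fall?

6

221·15 = 3315.
3315 − 138·24 = 3, so 3315 ≡ 3 (mod 24).
(3 + 3) mod 24 = 6.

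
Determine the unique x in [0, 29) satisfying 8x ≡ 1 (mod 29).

11

The inverse of 8 mod 29 is 11 (since 8·11 = 88 ≡ 1).
So x ≡ 11·1 = 11 ≡ 11 (mod 29).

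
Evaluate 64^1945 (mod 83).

Successive squares of 64 mod 83: 64^1≡64, 64^2≡29, 64^4≡11, 64^8≡38, 64^16≡33, 64^32≡10, 64^64≡17, 64^128≡40, 64^256≡23, 64^512≡31, 64^1024≡48.
Since 1945 = 1 + 8 + 16 + 128 + 256 + 512 + 1024 in binary, 64^1945 ≡ 64·38·33·40·23·31·48 ≡ 44 (mod 83).

44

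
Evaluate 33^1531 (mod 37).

33

Square-and-reduce mod 37: 33^1≡33, 33^2≡16, 33^4≡34, 33^8≡9, 33^16≡7, 33^32≡12, 33^64≡33, 33^128≡16, 33^256≡34, 33^512≡9, 33^1024≡7.
Since 1531 = 1 + 2 + 8 + 16 + 32 + 64 + 128 + 256 + 1024 in binary, 33^1531 ≡ 33·16·9·7·12·33·16·34·7 ≡ 33 (mod 37).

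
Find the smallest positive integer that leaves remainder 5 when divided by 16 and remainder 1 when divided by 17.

x ≡ 5 (mod 16) gives x ∈ {5, 21, 37, 53, 69}.
The first of these with x mod 17 = 1 is 69.

69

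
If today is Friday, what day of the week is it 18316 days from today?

18316 mod 7 = 4 (since 2616·7 = 18312).
Friday + 4 days → Tuesday.

Tuesday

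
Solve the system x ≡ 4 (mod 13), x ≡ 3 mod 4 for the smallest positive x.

43

x ≡ 3 (mod 4) gives x ∈ {3, 7, 11, 15, 19, 23, 27, 31, …}.
The first of these with x mod 13 = 4 is 43.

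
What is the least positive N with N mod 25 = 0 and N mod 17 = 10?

x ≡ 10 (mod 17) gives x ∈ {10, 27, 44, 61, 78, 95, 112, 129, …}.
The first of these with x mod 25 = 0 is 350.

350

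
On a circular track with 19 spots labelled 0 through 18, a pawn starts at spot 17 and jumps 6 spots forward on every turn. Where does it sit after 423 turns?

9

423·6 = 2538.
2538 − 133·19 = 11, so 2538 ≡ 11 (mod 19).
(17 + 11) mod 19 = 9.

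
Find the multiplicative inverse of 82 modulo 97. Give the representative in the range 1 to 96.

82·84 = 6888 = 71·97 + 1, so 82⁻¹ ≡ 84 (mod 97).

84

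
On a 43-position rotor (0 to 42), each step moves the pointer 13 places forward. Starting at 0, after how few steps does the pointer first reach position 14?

11

13⁻¹ ≡ 10 (mod 43) because 13·10 = 130 = 3·43 + 1.
So x ≡ 10·14 = 140 ≡ 11 (mod 43).
Check: 13·11 = 143 = 3·43 + 14.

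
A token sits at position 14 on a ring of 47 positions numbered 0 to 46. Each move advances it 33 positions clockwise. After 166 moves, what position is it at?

40

166·33 = 5478.
5478 = 116·47 + 26, so 5478 mod 47 = 26.
(14 + 26) mod 47 = 40.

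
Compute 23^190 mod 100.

49

Square-and-reduce mod 100: 23^1≡23, 23^2≡29, 23^4≡41, 23^8≡81, 23^16≡61, 23^32≡21, 23^64≡41, 23^128≡81.
Since 190 = 2 + 4 + 8 + 16 + 32 + 128 in binary, 23^190 ≡ 29·41·81·61·21·81 ≡ 49 (mod 100).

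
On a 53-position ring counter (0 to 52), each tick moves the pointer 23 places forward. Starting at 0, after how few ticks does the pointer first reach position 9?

The inverse of 23 mod 53 is 30 (since 23·30 = 690 ≡ 1).
Multiplying both sides by 30: x ≡ 30·9 = 270 ≡ 5 (mod 53).
Check: 23·5 = 115 = 2·53 + 9.

5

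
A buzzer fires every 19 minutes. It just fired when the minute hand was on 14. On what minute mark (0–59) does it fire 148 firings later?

6

148·19 = 2812.
Dividing 2812 by 60 gives quotient 46 and remainder 52.
(14 + 52) mod 60 = 6.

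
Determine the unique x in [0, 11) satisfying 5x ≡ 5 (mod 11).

1

5⁻¹ ≡ 9 (mod 11) because 5·9 = 45 = 4·11 + 1.
Multiplying both sides by 9: x ≡ 9·5 = 45 ≡ 1 (mod 11).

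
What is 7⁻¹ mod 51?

51 = 7·7 + 2
7 = 3·2 + 1
2 = 2·1 + 0
Back-substituting gives 7·22 ≡ 1 (mod 51).

22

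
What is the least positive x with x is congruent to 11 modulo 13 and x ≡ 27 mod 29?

x ≡ 11 (mod 13) gives x ∈ {11, 24, 37, 50, 63, 76, 89, 102, …}.
The first of these with x mod 29 = 27 is 375.

375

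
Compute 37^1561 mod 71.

Successive squares of 37 mod 71: 37^1≡37, 37^2≡20, 37^4≡45, 37^8≡37, 37^16≡20, 37^32≡45, 37^64≡37, 37^128≡20, 37^256≡45, 37^512≡37, 37^1024≡20.
Since 1561 = 1 + 8 + 16 + 512 + 1024 in binary, 37^1561 ≡ 37·37·20·37·20 ≡ 1 (mod 71).

1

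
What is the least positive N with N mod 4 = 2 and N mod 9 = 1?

10

x ≡ 2 (mod 4) gives x ∈ {2, 6, 10}.
The first of these with x mod 9 = 1 is 10.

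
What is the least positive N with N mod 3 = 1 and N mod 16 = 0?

16

Since 16·1 ≡ 1 (mod 3), take x = 0 + 16·((1−0)·1 mod 3) = 0 + 16·1 = 16.
Check: 16 mod 3 = 1, 16 mod 16 = 0.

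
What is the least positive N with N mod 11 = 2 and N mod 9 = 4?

x ≡ 4 (mod 9) gives x ∈ {4, 13}.
The first of these with x mod 11 = 2 is 13.

13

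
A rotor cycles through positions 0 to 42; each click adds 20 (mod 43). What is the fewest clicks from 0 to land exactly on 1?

20·28 = 560 = 13·43 + 1, so 20⁻¹ ≡ 28 (mod 43).

28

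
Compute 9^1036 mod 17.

Successive squares of 9 mod 17: 9^1≡9, 9^2≡13, 9^4≡16, 9^8≡1, 9^16≡1, 9^32≡1, 9^64≡1, 9^128≡1, 9^256≡1, 9^512≡1, 9^1024≡1.
1036 = 4 + 8 + 1024, so 9^1036 ≡ 16·1·1 ≡ 16 (mod 17).

16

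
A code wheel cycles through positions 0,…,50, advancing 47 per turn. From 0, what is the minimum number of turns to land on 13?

The inverse of 47 mod 51 is 38 (since 47·38 = 1786 ≡ 1).
Multiplying both sides by 38: x ≡ 38·13 = 494 ≡ 35 (mod 51).
Check: 47·35 = 1645 = 32·51 + 13.

35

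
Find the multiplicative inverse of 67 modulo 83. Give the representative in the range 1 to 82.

57

67·57 = 3819 = 46·83 + 1, so 67⁻¹ ≡ 57 (mod 83).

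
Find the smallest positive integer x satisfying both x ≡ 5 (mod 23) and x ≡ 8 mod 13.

281

x ≡ 8 (mod 13) gives x ∈ {8, 21, 34, 47, 60, 73, 86, 99, …}.
The first of these with x mod 23 = 5 is 281.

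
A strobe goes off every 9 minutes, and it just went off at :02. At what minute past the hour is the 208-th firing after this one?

208·9 = 1872.
1872 = 31·60 + 12, so 1872 mod 60 = 12.
(2 + 12) mod 60 = 14.

14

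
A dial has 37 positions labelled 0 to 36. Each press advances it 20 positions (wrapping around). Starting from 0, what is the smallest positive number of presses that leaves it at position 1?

13

37 = 1·20 + 17
20 = 1·17 + 3
17 = 5·3 + 2
3 = 1·2 + 1
2 = 2·1 + 0
Back-substituting gives 20·13 ≡ 1 (mod 37).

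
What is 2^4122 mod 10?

4

Powers of 2 mod 10 repeat with period 4: 2, 4, 8, 6.
4122 leaves remainder 2 on division by 4, so 2^4122 ends in 4.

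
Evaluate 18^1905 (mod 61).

50

By repeated squaring mod 61: 18^1≡18, 18^2≡19, 18^4≡56, 18^8≡25, 18^16≡15, 18^32≡42, 18^64≡56, 18^128≡25, 18^256≡15, 18^512≡42, 18^1024≡56.
1905 = 1 + 16 + 32 + 64 + 256 + 512 + 1024, so 18^1905 ≡ 18·15·42·56·15·42·56 ≡ 50 (mod 61).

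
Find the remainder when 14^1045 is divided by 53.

33

By repeated squaring mod 53: 14^1≡14, 14^2≡37, 14^4≡44, 14^8≡28, 14^16≡42, 14^32≡15, 14^64≡13, 14^128≡10, 14^256≡47, 14^512≡36, 14^1024≡24.
1045 = 1 + 4 + 16 + 1024, so 14^1045 ≡ 14·44·42·24 ≡ 33 (mod 53).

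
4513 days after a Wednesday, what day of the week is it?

Monday

4513 = 644·7 + 5, so 4513 mod 7 = 5.
Wednesday + 5 days → Monday.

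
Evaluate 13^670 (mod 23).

16

Square-and-reduce mod 23: 13^1≡13, 13^2≡8, 13^4≡18, 13^8≡2, 13^16≡4, 13^32≡16, 13^64≡3, 13^128≡9, 13^256≡12, 13^512≡6.
670 = 2 + 4 + 8 + 16 + 128 + 512, so 13^670 ≡ 8·18·2·4·9·6 ≡ 16 (mod 23).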